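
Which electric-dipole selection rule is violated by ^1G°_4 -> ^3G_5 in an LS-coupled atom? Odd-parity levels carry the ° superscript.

the ΔS = 0 rule

Parity must change: odd → even — passes.
ΔS = 0: S: 0 → 1 — fails.
ΔL = 0, ±1 (not L=0↔0): L: 4 → 4, ΔL = +0 — passes.
ΔJ = 0, ±1 (not J=0↔0): J: 4 → 5, ΔJ = +1 — passes.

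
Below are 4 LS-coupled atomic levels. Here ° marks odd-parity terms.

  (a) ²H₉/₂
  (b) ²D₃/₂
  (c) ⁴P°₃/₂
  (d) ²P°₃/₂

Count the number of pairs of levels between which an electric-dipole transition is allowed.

1

(a)–(b): forbidden (parity, ΔL, ΔJ).
(a)–(c): forbidden (ΔS, ΔL, ΔJ).
(a)–(d): forbidden (ΔL, ΔJ).
(b)–(c): forbidden (ΔS).
(b)–(d): allowed.
(c)–(d): forbidden (parity, ΔS).
Allowed pairs: 1 of 6.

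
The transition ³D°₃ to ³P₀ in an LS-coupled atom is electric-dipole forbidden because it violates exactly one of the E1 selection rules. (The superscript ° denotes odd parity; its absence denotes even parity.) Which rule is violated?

the ΔJ = 0, ±1 rule

Parity must change: odd → even — passes.
ΔS = 0: S: 1 → 1 — passes.
ΔL = 0, ±1 (not L=0↔0): L: 2 → 1, ΔL = -1 — passes.
ΔJ = 0, ±1 (not J=0↔0): J: 3 → 0, ΔJ = -3 — fails.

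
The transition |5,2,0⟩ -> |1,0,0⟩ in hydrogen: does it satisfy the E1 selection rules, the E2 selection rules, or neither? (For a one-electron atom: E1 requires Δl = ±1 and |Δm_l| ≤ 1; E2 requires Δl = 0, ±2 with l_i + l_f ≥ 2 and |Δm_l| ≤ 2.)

E2

Δl = 0 − 2 = -2; l_i + l_f = 2.
Δm_l = +0.
E1 (Δl = ±1, |Δm_l| ≤ 1): not satisfied.
E2 (Δl = 0,±2, l_i+l_f ≥ 2, |Δm_l| ≤ 2): satisfied.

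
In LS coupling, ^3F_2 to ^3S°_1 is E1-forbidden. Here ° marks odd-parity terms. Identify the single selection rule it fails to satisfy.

Initial level: S=1, L=3, J=2, parity even. Final level: S=1, L=0, J=1, parity odd.
ΔS = 0: S: 1 → 1 — satisfied.
ΔL = 0, ±1 (not L=0↔0): L: 3 → 0, ΔL = -3 — violated.
Parity must change: even → odd — satisfied.
ΔJ = 0, ±1 (not J=0↔0): J: 2 → 1, ΔJ = -1 — satisfied.

the ΔL = 0, ±1 rule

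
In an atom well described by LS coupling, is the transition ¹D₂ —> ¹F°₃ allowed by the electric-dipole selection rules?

Initial level: S=0, L=2, J=2, parity even. Final level: S=0, L=3, J=3, parity odd.
Parity must change: even → odd — passes.
ΔS = 0: S: 0 → 0 — passes.
ΔL = 0, ±1 (not L=0↔0): L: 2 → 3, ΔL = +1 — passes.
ΔJ = 0, ±1 (not J=0↔0): J: 2 → 3, ΔJ = +1 — passes.
All four E1 rules are satisfied.

allowed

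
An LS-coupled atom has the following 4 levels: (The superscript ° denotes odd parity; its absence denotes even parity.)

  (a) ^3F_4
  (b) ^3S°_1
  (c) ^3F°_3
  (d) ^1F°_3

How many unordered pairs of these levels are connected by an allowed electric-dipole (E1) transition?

(a)–(b): forbidden (ΔL, ΔJ).
(a)–(c): allowed.
(a)–(d): forbidden (ΔS).
(b)–(c): forbidden (parity, ΔL, ΔJ).
(b)–(d): forbidden (parity, ΔS, ΔL, ΔJ).
(c)–(d): forbidden (parity, ΔS).
Allowed pairs: 1 of 6.

1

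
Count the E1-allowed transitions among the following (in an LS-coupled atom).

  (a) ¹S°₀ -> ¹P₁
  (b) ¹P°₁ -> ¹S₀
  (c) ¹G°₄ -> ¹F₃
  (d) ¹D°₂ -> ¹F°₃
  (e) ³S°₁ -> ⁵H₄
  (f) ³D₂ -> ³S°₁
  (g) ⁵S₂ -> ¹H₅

(a) allowed
(b) allowed
(c) allowed
(d) forbidden (parity fails)
(e) forbidden (ΔS, ΔL, ΔJ fail)
(f) forbidden (ΔL fails)
(g) forbidden (parity, ΔS, ΔL, ΔJ fail)
Total allowed: 3 of 7.

3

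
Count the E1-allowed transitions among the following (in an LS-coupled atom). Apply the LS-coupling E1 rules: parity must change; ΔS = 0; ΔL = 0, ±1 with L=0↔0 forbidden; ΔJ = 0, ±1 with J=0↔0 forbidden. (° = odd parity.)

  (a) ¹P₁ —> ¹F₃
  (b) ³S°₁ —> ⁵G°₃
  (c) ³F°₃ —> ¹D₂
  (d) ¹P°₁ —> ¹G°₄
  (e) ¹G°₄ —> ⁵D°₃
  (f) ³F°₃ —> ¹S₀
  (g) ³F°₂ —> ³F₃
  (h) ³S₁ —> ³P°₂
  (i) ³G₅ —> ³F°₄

(a) forbidden (parity, ΔL, ΔJ fail)
(b) forbidden (parity, ΔS, ΔL, ΔJ fail)
(c) forbidden (ΔS fails)
(d) forbidden (parity, ΔL, ΔJ fail)
(e) forbidden (parity, ΔS, ΔL fail)
(f) forbidden (ΔS, ΔL, ΔJ fail)
(g) allowed
(h) allowed
(i) allowed
Total allowed: 3 of 9.

3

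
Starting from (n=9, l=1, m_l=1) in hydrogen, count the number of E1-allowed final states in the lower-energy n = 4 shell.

E1 requires Δl = ±1, so l_f ∈ {0, 2}; with 0 ≤ l_f ≤ n_f−1 = 3, the allowed l_f values are {0, 2}.
For l_f = 0: m_f ∈ {m_i−1, m_i, m_i+1} ∩ [−0, 0] = {0} → 1 state.
For l_f = 2: m_f ∈ {m_i−1, m_i, m_i+1} ∩ [−2, 2] = {0, 1, 2} → 3 states.
Total: 4.

4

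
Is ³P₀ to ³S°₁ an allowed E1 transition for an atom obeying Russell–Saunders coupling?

ΔL = 0, ±1 (not L=0↔0): L: 1 → 0, ΔL = -1 — ✓.
ΔJ = 0, ±1 (not J=0↔0): J: 0 → 1, ΔJ = +1 — ✓.
Parity must change: even → odd — ✓.
ΔS = 0: S: 1 → 1 — ✓.
All four E1 rules are satisfied.

allowed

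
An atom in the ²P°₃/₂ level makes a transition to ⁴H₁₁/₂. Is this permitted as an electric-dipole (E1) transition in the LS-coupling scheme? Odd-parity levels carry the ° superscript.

forbidden

Reading off the term symbols: S 1/2→3/2, L 1→5, J 3/2→11/2, parity odd→even.
Parity must change: odd → even — passes.
ΔS = 0: S: 1/2 → 3/2 — fails.
ΔL = 0, ±1 (not L=0↔0): L: 1 → 5, ΔL = +4 — fails.
ΔJ = 0, ±1 (not J=0↔0): J: 3/2 → 11/2, ΔJ = +4 — fails.
Rule(s) violated: ΔS, ΔL, ΔJ.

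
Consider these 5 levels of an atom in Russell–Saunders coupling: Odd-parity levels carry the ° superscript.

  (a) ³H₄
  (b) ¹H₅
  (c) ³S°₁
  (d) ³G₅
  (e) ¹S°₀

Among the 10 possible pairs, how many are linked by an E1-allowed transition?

(a)–(b): forbidden (parity, ΔS).
(a)–(c): forbidden (ΔL, ΔJ).
(a)–(d): forbidden (parity).
(a)–(e): forbidden (ΔS, ΔL, ΔJ).
(b)–(c): forbidden (ΔS, ΔL, ΔJ).
(b)–(d): forbidden (parity, ΔS).
(b)–(e): forbidden (ΔL, ΔJ).
(c)–(d): forbidden (ΔL, ΔJ).
(c)–(e): forbidden (parity, ΔS, ΔL).
(d)–(e): forbidden (ΔS, ΔL, ΔJ).
Allowed pairs: 0 of 10.

0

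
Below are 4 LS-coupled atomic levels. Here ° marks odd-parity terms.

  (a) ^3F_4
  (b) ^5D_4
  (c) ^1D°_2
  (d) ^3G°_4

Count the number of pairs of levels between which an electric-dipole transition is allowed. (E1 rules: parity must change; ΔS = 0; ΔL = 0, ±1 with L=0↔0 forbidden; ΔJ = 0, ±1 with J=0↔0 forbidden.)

1

(a)–(b): forbidden (parity, ΔS).
(a)–(c): forbidden (ΔS, ΔJ).
(a)–(d): allowed.
(b)–(c): forbidden (ΔS, ΔJ).
(b)–(d): forbidden (ΔS, ΔL).
(c)–(d): forbidden (parity, ΔS, ΔL, ΔJ).
Allowed pairs: 1 of 6.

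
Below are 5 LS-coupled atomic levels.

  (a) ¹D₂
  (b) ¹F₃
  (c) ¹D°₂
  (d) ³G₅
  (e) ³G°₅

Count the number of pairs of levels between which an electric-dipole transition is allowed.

(a)–(b): forbidden (parity).
(a)–(c): allowed.
(a)–(d): forbidden (parity, ΔS, ΔL, ΔJ).
(a)–(e): forbidden (ΔS, ΔL, ΔJ).
(b)–(c): allowed.
(b)–(d): forbidden (parity, ΔS, ΔJ).
(b)–(e): forbidden (ΔS, ΔJ).
(c)–(d): forbidden (ΔS, ΔL, ΔJ).
(c)–(e): forbidden (parity, ΔS, ΔL, ΔJ).
(d)–(e): allowed.
Allowed pairs: 3 of 10.

3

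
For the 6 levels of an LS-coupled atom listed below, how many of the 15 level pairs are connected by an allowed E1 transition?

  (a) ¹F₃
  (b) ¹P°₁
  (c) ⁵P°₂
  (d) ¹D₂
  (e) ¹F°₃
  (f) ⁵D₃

4

(a)–(b): forbidden (ΔL, ΔJ).
(a)–(c): forbidden (ΔS, ΔL).
(a)–(d): forbidden (parity).
(a)–(e): allowed.
(a)–(f): forbidden (parity, ΔS).
(b)–(c): forbidden (parity, ΔS).
(b)–(d): allowed.
(b)–(e): forbidden (parity, ΔL, ΔJ).
(b)–(f): forbidden (ΔS, ΔJ).
(c)–(d): forbidden (ΔS).
(c)–(e): forbidden (parity, ΔS, ΔL).
(c)–(f): allowed.
(d)–(e): allowed.
(d)–(f): forbidden (parity, ΔS).
(e)–(f): forbidden (ΔS).
Allowed pairs: 4 of 15.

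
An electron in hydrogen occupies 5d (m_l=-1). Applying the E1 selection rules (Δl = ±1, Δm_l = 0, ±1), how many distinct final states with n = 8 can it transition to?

E1 requires Δl = ±1, so l_f ∈ {1, 3}; with 0 ≤ l_f ≤ n_f−1 = 7, the allowed l_f values are {1, 3}.
For l_f = 1: m_f ∈ {m_i−1, m_i, m_i+1} ∩ [−1, 1] = {-1, 0} → 2 states.
For l_f = 3: m_f ∈ {m_i−1, m_i, m_i+1} ∩ [−3, 3] = {-2, -1, 0} → 3 states.
Total: 5.

5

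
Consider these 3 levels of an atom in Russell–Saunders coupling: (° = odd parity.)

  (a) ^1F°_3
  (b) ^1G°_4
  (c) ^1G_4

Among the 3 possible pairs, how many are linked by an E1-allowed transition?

2

(a)–(b): forbidden (parity).
(a)–(c): allowed.
(b)–(c): allowed.
Allowed pairs: 2 of 3.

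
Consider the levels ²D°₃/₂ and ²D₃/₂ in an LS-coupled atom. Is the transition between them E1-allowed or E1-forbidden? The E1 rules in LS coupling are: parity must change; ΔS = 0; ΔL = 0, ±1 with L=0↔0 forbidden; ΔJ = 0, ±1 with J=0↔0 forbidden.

allowed

Parity must change: odd → even — ✓.
ΔJ = 0, ±1 (not J=0↔0): J: 3/2 → 3/2, ΔJ = +0 — ✓.
ΔL = 0, ±1 (not L=0↔0): L: 2 → 2, ΔL = +0 — ✓.
ΔS = 0: S: 1/2 → 1/2 — ✓.
All four E1 rules are satisfied.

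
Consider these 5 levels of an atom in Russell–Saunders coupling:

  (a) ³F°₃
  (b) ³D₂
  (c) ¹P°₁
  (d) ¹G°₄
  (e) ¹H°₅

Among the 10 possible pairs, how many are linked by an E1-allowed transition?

(a)–(b): allowed.
(a)–(c): forbidden (parity, ΔS, ΔL, ΔJ).
(a)–(d): forbidden (parity, ΔS).
(a)–(e): forbidden (parity, ΔS, ΔL, ΔJ).
(b)–(c): forbidden (ΔS).
(b)–(d): forbidden (ΔS, ΔL, ΔJ).
(b)–(e): forbidden (ΔS, ΔL, ΔJ).
(c)–(d): forbidden (parity, ΔL, ΔJ).
(c)–(e): forbidden (parity, ΔL, ΔJ).
(d)–(e): forbidden (parity).
Allowed pairs: 1 of 10.

1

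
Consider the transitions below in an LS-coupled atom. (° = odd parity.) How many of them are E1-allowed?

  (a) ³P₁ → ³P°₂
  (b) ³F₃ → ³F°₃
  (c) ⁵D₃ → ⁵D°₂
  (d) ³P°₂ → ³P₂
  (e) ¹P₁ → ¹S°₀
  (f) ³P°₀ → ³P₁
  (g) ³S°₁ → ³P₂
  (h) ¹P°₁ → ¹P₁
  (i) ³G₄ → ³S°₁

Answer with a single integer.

8

(a) allowed
(b) allowed
(c) allowed
(d) allowed
(e) allowed
(f) allowed
(g) allowed
(h) allowed
(i) forbidden (ΔL, ΔJ fail)
Total allowed: 8 of 9.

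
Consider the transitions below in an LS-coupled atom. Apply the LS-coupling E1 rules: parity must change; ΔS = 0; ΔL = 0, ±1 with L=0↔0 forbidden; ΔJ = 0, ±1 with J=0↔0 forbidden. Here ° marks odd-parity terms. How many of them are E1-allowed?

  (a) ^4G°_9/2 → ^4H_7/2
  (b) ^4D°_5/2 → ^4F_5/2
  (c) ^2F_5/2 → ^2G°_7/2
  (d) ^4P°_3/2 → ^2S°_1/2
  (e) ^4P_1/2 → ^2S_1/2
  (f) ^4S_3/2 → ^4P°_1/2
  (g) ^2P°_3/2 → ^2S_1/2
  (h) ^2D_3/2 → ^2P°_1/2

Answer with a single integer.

(a) allowed
(b) allowed
(c) allowed
(d) forbidden (parity, ΔS fail)
(e) forbidden (parity, ΔS fail)
(f) allowed
(g) allowed
(h) allowed
Total allowed: 6 of 8.

6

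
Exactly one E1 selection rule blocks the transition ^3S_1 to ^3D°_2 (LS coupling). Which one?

Reading off the term symbols: S 1→1, L 0→2, J 1→2, parity even→odd.
Parity must change: even → odd — ✓.
ΔS = 0: S: 1 → 1 — ✓.
ΔL = 0, ±1 (not L=0↔0): L: 0 → 2, ΔL = +2 — ✗.
ΔJ = 0, ±1 (not J=0↔0): J: 1 → 2, ΔJ = +1 — ✓.

the ΔL = 0, ±1 rule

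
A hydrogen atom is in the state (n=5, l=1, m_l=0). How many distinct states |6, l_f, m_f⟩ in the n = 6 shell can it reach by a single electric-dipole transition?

4

E1 requires Δl = ±1, so l_f ∈ {0, 2}; with 0 ≤ l_f ≤ n_f−1 = 5, the allowed l_f values are {0, 2}.
For l_f = 0: m_f ∈ {m_i−1, m_i, m_i+1} ∩ [−0, 0] = {0} → 1 state.
For l_f = 2: m_f ∈ {m_i−1, m_i, m_i+1} ∩ [−2, 2] = {-1, 0, 1} → 3 states.
Total: 4.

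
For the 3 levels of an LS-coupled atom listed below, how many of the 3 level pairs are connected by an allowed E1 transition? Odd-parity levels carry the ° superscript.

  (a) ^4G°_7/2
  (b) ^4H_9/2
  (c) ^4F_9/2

2

(a)–(b): allowed.
(a)–(c): allowed.
(b)–(c): forbidden (parity, ΔL).
Allowed pairs: 2 of 3.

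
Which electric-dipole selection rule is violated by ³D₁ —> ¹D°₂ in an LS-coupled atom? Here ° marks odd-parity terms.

the ΔS = 0 rule

ΔL = 0, ±1 (not L=0↔0): L: 2 → 2, ΔL = +0 — passes.
Parity must change: even → odd — passes.
ΔS = 0: S: 1 → 0 — fails.
ΔJ = 0, ±1 (not J=0↔0): J: 1 → 2, ΔJ = +1 — passes.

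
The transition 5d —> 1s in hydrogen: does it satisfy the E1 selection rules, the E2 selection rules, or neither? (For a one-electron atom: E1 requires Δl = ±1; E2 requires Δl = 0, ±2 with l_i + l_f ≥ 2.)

E2

Δl = 0 − 2 = -2; l_i + l_f = 2.
E1 (Δl = ±1): not satisfied.
E2 (Δl = 0,±2, l_i+l_f ≥ 2): satisfied.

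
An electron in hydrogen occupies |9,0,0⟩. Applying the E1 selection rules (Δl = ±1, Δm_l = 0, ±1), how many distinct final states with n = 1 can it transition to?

0

E1 requires l_f ∈ {-1, 1}, but neither lies in [0, 0], so no final state is reachable.
Total: 0.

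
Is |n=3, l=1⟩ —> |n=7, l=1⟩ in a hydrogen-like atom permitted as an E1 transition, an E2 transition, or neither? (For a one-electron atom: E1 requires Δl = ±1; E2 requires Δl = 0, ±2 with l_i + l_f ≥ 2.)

Δl = 1 − 1 = +0; l_i + l_f = 2.
E1 (Δl = ±1): not satisfied.
E2 (Δl = 0,±2, l_i+l_f ≥ 2): satisfied.

E2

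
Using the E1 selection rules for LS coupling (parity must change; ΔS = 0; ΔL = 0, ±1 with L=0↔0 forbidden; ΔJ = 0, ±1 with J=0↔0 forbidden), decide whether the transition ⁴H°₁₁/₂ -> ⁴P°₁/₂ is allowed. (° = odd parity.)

forbidden

Parity must change: odd → odd — violated.
ΔS = 0: S: 3/2 → 3/2 — satisfied.
ΔL = 0, ±1 (not L=0↔0): L: 5 → 1, ΔL = -4 — violated.
ΔJ = 0, ±1 (not J=0↔0): J: 11/2 → 1/2, ΔJ = -5 — violated.
Rule(s) violated: parity, ΔL, ΔJ.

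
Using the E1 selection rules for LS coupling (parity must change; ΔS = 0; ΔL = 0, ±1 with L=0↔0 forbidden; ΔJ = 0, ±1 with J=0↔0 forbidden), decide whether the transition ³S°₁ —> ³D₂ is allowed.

Reading off the term symbols: S 1→1, L 0→2, J 1→2, parity odd→even.
Parity must change: odd → even — ok.
ΔS = 0: S: 1 → 1 — ok.
ΔL = 0, ±1 (not L=0↔0): L: 0 → 2, ΔL = +2 — fails.
ΔJ = 0, ±1 (not J=0↔0): J: 1 → 2, ΔJ = +1 — ok.
Rule(s) violated: ΔL.

forbidden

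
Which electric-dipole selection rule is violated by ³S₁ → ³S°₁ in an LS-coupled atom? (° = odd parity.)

the L=0 ↔ L=0 exclusion

Parity must change: even → odd — ok.
ΔS = 0: S: 1 → 1 — ok.
ΔL = 0, ±1 (not L=0↔0): L: 0 → 0, ΔL = +0 — fails.
ΔJ = 0, ±1 (not J=0↔0): J: 1 → 1, ΔJ = +0 — ok.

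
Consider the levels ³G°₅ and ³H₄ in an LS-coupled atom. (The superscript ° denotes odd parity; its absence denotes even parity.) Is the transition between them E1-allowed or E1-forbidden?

Initial level: S=1, L=4, J=5, parity odd. Final level: S=1, L=5, J=4, parity even.
Parity must change: odd → even — ✓.
ΔS = 0: S: 1 → 1 — ✓.
ΔL = 0, ±1 (not L=0↔0): L: 4 → 5, ΔL = +1 — ✓.
ΔJ = 0, ±1 (not J=0↔0): J: 5 → 4, ΔJ = -1 — ✓.
All four E1 rules are satisfied.

allowed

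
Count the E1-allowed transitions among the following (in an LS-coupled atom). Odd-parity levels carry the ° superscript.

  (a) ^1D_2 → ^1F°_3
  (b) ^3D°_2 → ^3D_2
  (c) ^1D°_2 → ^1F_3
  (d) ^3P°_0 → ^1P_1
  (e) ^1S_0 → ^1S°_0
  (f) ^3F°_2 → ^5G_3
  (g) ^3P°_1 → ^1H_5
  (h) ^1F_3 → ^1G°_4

(a) allowed
(b) allowed
(c) allowed
(d) forbidden (ΔS fails)
(e) forbidden (ΔL, ΔJ fail)
(f) forbidden (ΔS fails)
(g) forbidden (ΔS, ΔL, ΔJ fail)
(h) allowed
Total allowed: 4 of 8.

4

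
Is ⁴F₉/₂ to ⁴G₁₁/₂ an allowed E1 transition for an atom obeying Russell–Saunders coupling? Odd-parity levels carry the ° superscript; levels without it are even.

Reading off the term symbols: S 3/2→3/2, L 3→4, J 9/2→11/2, parity even→even.
Parity must change: even → even — violated.
ΔS = 0: S: 3/2 → 3/2 — satisfied.
ΔL = 0, ±1 (not L=0↔0): L: 3 → 4, ΔL = +1 — satisfied.
ΔJ = 0, ±1 (not J=0↔0): J: 9/2 → 11/2, ΔJ = +1 — satisfied.
Rule(s) violated: parity.

forbidden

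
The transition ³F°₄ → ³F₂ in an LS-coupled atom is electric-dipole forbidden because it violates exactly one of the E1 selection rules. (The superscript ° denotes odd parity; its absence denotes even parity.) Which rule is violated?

Reading off the term symbols: S 1→1, L 3→3, J 4→2, parity odd→even.
Parity must change: odd → even — satisfied.
ΔS = 0: S: 1 → 1 — satisfied.
ΔL = 0, ±1 (not L=0↔0): L: 3 → 3, ΔL = +0 — satisfied.
ΔJ = 0, ±1 (not J=0↔0): J: 4 → 2, ΔJ = -2 — violated.

the ΔJ = 0, ±1 rule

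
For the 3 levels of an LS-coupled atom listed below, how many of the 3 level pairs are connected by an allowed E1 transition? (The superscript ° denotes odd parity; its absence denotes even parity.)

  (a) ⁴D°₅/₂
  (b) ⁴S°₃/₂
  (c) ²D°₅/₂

0

(a)–(b): forbidden (parity, ΔL).
(a)–(c): forbidden (parity, ΔS).
(b)–(c): forbidden (parity, ΔS, ΔL).
Allowed pairs: 0 of 3.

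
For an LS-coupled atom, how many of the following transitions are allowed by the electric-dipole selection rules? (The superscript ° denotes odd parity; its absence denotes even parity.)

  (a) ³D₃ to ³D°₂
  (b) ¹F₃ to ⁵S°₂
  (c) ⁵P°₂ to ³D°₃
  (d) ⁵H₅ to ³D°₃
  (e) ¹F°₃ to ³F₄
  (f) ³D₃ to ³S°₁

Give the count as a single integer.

1

(a) allowed
(b) forbidden (ΔS, ΔL fail)
(c) forbidden (parity, ΔS fail)
(d) forbidden (ΔS, ΔL, ΔJ fail)
(e) forbidden (ΔS fails)
(f) forbidden (ΔL, ΔJ fail)
Total allowed: 1 of 6.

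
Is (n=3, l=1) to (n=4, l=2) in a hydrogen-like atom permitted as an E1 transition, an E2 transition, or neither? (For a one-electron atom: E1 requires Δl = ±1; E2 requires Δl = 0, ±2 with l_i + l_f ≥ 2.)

Δl = 2 − 1 = +1; l_i + l_f = 3.
E1 (Δl = ±1): satisfied.
E2 (Δl = 0,±2, l_i+l_f ≥ 2): not satisfied.

E1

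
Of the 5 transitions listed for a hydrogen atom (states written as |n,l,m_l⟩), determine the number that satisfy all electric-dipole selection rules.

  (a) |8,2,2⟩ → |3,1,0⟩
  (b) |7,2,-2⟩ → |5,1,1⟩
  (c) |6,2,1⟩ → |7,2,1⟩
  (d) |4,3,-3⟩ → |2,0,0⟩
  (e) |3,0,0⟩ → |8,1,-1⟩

1

(a) forbidden — Δm_l = -2 (E1 requires Δm_l = 0, ±1)
(b) forbidden — Δm_l = +3 (E1 requires Δm_l = 0, ±1)
(c) forbidden — Δl = +0 (E1 requires Δl = ±1)
(d) forbidden — Δl = -3 (E1 requires Δl = ±1); Δm_l = +3 (E1 requires Δm_l = 0, ±1)
(e) allowed
Total allowed: 1 of 5.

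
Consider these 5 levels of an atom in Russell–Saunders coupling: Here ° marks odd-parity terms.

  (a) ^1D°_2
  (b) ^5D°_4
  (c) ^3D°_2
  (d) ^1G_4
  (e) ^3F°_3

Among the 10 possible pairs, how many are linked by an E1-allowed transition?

(a)–(b): forbidden (parity, ΔS, ΔJ).
(a)–(c): forbidden (parity, ΔS).
(a)–(d): forbidden (ΔL, ΔJ).
(a)–(e): forbidden (parity, ΔS).
(b)–(c): forbidden (parity, ΔS, ΔJ).
(b)–(d): forbidden (ΔS, ΔL).
(b)–(e): forbidden (parity, ΔS).
(c)–(d): forbidden (ΔS, ΔL, ΔJ).
(c)–(e): forbidden (parity).
(d)–(e): forbidden (ΔS).
Allowed pairs: 0 of 10.

0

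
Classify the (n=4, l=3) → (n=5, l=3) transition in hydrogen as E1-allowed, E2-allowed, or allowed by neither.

E2

Δl = 3 − 3 = +0; l_i + l_f = 6.
E1 (Δl = ±1): not satisfied.
E2 (Δl = 0,±2, l_i+l_f ≥ 2): satisfied.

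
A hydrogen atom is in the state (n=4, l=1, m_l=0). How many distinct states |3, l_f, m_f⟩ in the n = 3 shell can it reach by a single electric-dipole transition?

4

E1 requires Δl = ±1, so l_f ∈ {0, 2}; with 0 ≤ l_f ≤ n_f−1 = 2, the allowed l_f values are {0, 2}.
For l_f = 0: m_f ∈ {m_i−1, m_i, m_i+1} ∩ [−0, 0] = {0} → 1 state.
For l_f = 2: m_f ∈ {m_i−1, m_i, m_i+1} ∩ [−2, 2] = {-1, 0, 1} → 3 states.
Total: 4.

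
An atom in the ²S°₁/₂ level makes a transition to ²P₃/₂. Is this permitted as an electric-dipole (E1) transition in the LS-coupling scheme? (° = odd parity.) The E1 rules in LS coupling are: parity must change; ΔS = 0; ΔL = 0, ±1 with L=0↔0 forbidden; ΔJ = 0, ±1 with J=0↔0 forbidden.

allowed

Parity must change: odd → even — passes.
ΔS = 0: S: 1/2 → 1/2 — passes.
ΔL = 0, ±1 (not L=0↔0): L: 0 → 1, ΔL = +1 — passes.
ΔJ = 0, ±1 (not J=0↔0): J: 1/2 → 3/2, ΔJ = +1 — passes.
All four E1 rules are satisfied.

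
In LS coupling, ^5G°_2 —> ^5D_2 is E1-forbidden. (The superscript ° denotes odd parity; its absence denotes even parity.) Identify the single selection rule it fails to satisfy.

the ΔL = 0, ±1 rule

ΔS = 0: S: 2 → 2 — passes.
ΔJ = 0, ±1 (not J=0↔0): J: 2 → 2, ΔJ = +0 — passes.
Parity must change: odd → even — passes.
ΔL = 0, ±1 (not L=0↔0): L: 4 → 2, ΔL = -2 — fails.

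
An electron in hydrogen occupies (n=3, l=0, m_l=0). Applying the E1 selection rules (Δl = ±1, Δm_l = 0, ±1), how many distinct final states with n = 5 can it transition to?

E1 requires Δl = ±1, so l_f ∈ {-1, 1}; with 0 ≤ l_f ≤ n_f−1 = 4, the allowed l_f values are {1}.
For l_f = 1: m_f ∈ {m_i−1, m_i, m_i+1} ∩ [−1, 1] = {-1, 0, 1} → 3 states.
Total: 3.

3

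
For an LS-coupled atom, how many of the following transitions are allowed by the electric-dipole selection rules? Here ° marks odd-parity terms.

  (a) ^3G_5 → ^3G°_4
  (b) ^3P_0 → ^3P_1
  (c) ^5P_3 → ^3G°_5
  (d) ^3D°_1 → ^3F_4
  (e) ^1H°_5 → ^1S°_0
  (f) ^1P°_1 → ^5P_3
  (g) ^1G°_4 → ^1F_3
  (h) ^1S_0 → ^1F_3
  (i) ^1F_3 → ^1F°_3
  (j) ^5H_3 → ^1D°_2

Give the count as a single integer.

3

(a) allowed
(b) forbidden (parity fails)
(c) forbidden (ΔS, ΔL, ΔJ fail)
(d) forbidden (ΔJ fails)
(e) forbidden (parity, ΔL, ΔJ fail)
(f) forbidden (ΔS, ΔJ fail)
(g) allowed
(h) forbidden (parity, ΔL, ΔJ fail)
(i) allowed
(j) forbidden (ΔS, ΔL fail)
Total allowed: 3 of 10.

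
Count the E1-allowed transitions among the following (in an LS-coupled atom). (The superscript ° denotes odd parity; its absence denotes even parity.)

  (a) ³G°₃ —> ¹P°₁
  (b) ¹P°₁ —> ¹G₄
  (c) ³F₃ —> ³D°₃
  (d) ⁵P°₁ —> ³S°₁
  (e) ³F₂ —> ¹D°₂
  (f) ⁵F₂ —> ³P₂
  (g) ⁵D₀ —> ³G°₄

1

(a) forbidden (parity, ΔS, ΔL, ΔJ fail)
(b) forbidden (ΔL, ΔJ fail)
(c) allowed
(d) forbidden (parity, ΔS fail)
(e) forbidden (ΔS fails)
(f) forbidden (parity, ΔS, ΔL fail)
(g) forbidden (ΔS, ΔL, ΔJ fail)
Total allowed: 1 of 7.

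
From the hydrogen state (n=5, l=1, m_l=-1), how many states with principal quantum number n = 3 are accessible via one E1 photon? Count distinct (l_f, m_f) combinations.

4

E1 requires Δl = ±1, so l_f ∈ {0, 2}; with 0 ≤ l_f ≤ n_f−1 = 2, the allowed l_f values are {0, 2}.
For l_f = 0: m_f ∈ {m_i−1, m_i, m_i+1} ∩ [−0, 0] = {0} → 1 state.
For l_f = 2: m_f ∈ {m_i−1, m_i, m_i+1} ∩ [−2, 2] = {-2, -1, 0} → 3 states.
Total: 4.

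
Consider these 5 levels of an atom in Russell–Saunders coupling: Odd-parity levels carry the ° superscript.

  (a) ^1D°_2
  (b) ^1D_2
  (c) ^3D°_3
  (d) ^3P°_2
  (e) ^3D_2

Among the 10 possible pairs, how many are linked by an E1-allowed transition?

3

(a)–(b): allowed.
(a)–(c): forbidden (parity, ΔS).
(a)–(d): forbidden (parity, ΔS).
(a)–(e): forbidden (ΔS).
(b)–(c): forbidden (ΔS).
(b)–(d): forbidden (ΔS).
(b)–(e): forbidden (parity, ΔS).
(c)–(d): forbidden (parity).
(c)–(e): allowed.
(d)–(e): allowed.
Allowed pairs: 3 of 10.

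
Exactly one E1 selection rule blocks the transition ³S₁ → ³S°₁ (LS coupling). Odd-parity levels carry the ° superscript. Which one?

Reading off the term symbols: S 1→1, L 0→0, J 1→1, parity even→odd.
ΔL = 0, ±1 (not L=0↔0): L: 0 → 0, ΔL = +0 — fails.
ΔJ = 0, ±1 (not J=0↔0): J: 1 → 1, ΔJ = +0 — ok.
Parity must change: even → odd — ok.
ΔS = 0: S: 1 → 1 — ok.

the L=0 ↔ L=0 exclusion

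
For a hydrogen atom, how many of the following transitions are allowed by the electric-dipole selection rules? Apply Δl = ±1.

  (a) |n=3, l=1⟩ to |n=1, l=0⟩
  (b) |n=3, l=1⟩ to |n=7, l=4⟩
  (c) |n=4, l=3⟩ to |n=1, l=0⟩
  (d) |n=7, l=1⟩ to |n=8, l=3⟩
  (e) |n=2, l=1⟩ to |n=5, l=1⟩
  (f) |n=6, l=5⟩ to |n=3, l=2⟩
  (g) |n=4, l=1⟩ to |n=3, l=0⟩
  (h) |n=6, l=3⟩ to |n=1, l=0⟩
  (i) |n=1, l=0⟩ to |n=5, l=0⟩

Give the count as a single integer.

2

(a) allowed
(b) forbidden — Δl = +3 (E1 requires Δl = ±1)
(c) forbidden — Δl = -3 (E1 requires Δl = ±1)
(d) forbidden — Δl = +2 (E1 requires Δl = ±1)
(e) forbidden — Δl = +0 (E1 requires Δl = ±1)
(f) forbidden — Δl = -3 (E1 requires Δl = ±1)
(g) allowed
(h) forbidden — Δl = -3 (E1 requires Δl = ±1)
(i) forbidden — Δl = +0 (E1 requires Δl = ±1)
Total allowed: 2 of 9.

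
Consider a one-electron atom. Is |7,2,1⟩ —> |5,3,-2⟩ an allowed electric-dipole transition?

l: 2 → 3 (Δl = +1). Δl = ±1 ok.
m_l: 1 → -2 (Δm_l = -3). |Δm_l| ≤ 1 fails.
The transition is electric-dipole forbidden.

forbidden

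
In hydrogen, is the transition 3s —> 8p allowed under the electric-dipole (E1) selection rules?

allowed

Δl = 1 − 0 = +1; the E1 rule Δl = ±1 is satisfied.
All E1 selection rules are satisfied.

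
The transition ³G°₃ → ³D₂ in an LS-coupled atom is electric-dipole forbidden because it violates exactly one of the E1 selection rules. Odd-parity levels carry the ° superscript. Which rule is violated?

the ΔL = 0, ±1 rule

Reading off the term symbols: S 1→1, L 4→2, J 3→2, parity odd→even.
Parity must change: odd → even — satisfied.
ΔS = 0: S: 1 → 1 — satisfied.
ΔL = 0, ±1 (not L=0↔0): L: 4 → 2, ΔL = -2 — violated.
ΔJ = 0, ±1 (not J=0↔0): J: 3 → 2, ΔJ = -1 — satisfied.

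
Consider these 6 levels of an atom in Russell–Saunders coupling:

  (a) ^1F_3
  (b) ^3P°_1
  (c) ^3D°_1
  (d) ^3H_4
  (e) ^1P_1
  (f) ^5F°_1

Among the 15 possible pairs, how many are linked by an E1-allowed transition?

0

(a)–(b): forbidden (ΔS, ΔL, ΔJ).
(a)–(c): forbidden (ΔS, ΔJ).
(a)–(d): forbidden (parity, ΔS, ΔL).
(a)–(e): forbidden (parity, ΔL, ΔJ).
(a)–(f): forbidden (ΔS, ΔJ).
(b)–(c): forbidden (parity).
(b)–(d): forbidden (ΔL, ΔJ).
(b)–(e): forbidden (ΔS).
(b)–(f): forbidden (parity, ΔS, ΔL).
(c)–(d): forbidden (ΔL, ΔJ).
(c)–(e): forbidden (ΔS).
(c)–(f): forbidden (parity, ΔS).
(d)–(e): forbidden (parity, ΔS, ΔL, ΔJ).
(d)–(f): forbidden (ΔS, ΔL, ΔJ).
(e)–(f): forbidden (ΔS, ΔL).
Allowed pairs: 0 of 15.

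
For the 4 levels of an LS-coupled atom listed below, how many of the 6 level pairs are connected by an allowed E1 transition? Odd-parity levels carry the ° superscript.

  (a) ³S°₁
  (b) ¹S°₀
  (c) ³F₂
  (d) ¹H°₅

(a)–(b): forbidden (parity, ΔS, ΔL).
(a)–(c): forbidden (ΔL).
(a)–(d): forbidden (parity, ΔS, ΔL, ΔJ).
(b)–(c): forbidden (ΔS, ΔL, ΔJ).
(b)–(d): forbidden (parity, ΔL, ΔJ).
(c)–(d): forbidden (ΔS, ΔL, ΔJ).
Allowed pairs: 0 of 6.

0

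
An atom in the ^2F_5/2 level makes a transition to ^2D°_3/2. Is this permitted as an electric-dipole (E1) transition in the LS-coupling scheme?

allowed

Initial level: S=1/2, L=3, J=5/2, parity even. Final level: S=1/2, L=2, J=3/2, parity odd.
ΔL = 0, ±1 (not L=0↔0): L: 3 → 2, ΔL = -1 — ok.
ΔS = 0: S: 1/2 → 1/2 — ok.
ΔJ = 0, ±1 (not J=0↔0): J: 5/2 → 3/2, ΔJ = -1 — ok.
Parity must change: even → odd — ok.
All four E1 rules are satisfied.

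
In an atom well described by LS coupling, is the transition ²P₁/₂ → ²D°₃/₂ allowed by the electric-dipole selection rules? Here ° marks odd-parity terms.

allowed

ΔL = 0, ±1 (not L=0↔0): L: 1 → 2, ΔL = +1 — satisfied.
Parity must change: even → odd — satisfied.
ΔS = 0: S: 1/2 → 1/2 — satisfied.
ΔJ = 0, ±1 (not J=0↔0): J: 1/2 → 3/2, ΔJ = +1 — satisfied.
All four E1 rules are satisfied.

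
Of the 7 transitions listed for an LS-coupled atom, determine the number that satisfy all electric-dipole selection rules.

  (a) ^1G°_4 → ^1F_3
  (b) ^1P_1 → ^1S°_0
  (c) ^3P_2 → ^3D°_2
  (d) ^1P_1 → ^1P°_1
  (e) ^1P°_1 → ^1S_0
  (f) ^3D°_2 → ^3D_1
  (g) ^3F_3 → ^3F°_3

7

(a) allowed
(b) allowed
(c) allowed
(d) allowed
(e) allowed
(f) allowed
(g) allowed
Total allowed: 7 of 7.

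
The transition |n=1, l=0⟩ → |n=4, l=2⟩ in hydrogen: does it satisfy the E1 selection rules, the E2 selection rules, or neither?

Δl = 2 − 0 = +2; l_i + l_f = 2.
E1 (Δl = ±1): not satisfied.
E2 (Δl = 0,±2, l_i+l_f ≥ 2): satisfied.

E2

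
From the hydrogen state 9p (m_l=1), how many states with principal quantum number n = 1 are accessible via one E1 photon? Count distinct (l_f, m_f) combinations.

1

E1 requires Δl = ±1, so l_f ∈ {0, 2}; with 0 ≤ l_f ≤ n_f−1 = 0, the allowed l_f values are {0}.
For l_f = 0: m_f ∈ {m_i−1, m_i, m_i+1} ∩ [−0, 0] = {0} → 1 state.
Total: 1.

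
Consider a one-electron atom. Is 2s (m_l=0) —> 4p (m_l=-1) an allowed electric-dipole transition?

allowed

l: 0 → 1 (Δl = +1). Δl = ±1 passes.
Δm_l = -1 − (0) = -1. E1 requires Δm_l = 0, ±1: passes.
All E1 selection rules are satisfied.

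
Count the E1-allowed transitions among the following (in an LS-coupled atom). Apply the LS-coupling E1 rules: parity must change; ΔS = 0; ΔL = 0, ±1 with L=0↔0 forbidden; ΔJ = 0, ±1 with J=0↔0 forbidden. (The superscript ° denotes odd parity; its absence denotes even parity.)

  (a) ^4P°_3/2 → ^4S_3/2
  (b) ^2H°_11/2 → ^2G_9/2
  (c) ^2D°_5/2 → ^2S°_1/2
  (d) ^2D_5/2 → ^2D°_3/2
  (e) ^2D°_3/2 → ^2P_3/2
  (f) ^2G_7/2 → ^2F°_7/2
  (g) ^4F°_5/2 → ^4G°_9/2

(a) allowed
(b) allowed
(c) forbidden (parity, ΔL, ΔJ fail)
(d) allowed
(e) allowed
(f) allowed
(g) forbidden (parity, ΔJ fail)
Total allowed: 5 of 7.

5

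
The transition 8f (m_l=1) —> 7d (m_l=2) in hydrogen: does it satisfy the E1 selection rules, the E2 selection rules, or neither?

E1

Δl = 2 − 3 = -1; l_i + l_f = 5.
Δm_l = +1.
E1 (Δl = ±1, |Δm_l| ≤ 1): satisfied.
E2 (Δl = 0,±2, l_i+l_f ≥ 2, |Δm_l| ≤ 2): not satisfied.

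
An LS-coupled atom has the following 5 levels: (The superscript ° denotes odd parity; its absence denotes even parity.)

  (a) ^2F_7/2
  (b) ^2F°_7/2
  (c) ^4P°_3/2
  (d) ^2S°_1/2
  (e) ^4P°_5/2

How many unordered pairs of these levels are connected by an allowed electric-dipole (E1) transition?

1

(a)–(b): allowed.
(a)–(c): forbidden (ΔS, ΔL, ΔJ).
(a)–(d): forbidden (ΔL, ΔJ).
(a)–(e): forbidden (ΔS, ΔL).
(b)–(c): forbidden (parity, ΔS, ΔL, ΔJ).
(b)–(d): forbidden (parity, ΔL, ΔJ).
(b)–(e): forbidden (parity, ΔS, ΔL).
(c)–(d): forbidden (parity, ΔS).
(c)–(e): forbidden (parity).
(d)–(e): forbidden (parity, ΔS, ΔJ).
Allowed pairs: 1 of 10.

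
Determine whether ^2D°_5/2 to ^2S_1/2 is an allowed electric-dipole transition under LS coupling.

Initial level: S=1/2, L=2, J=5/2, parity odd. Final level: S=1/2, L=0, J=1/2, parity even.
ΔS = 0: S: 1/2 → 1/2 — ok.
ΔJ = 0, ±1 (not J=0↔0): J: 5/2 → 1/2, ΔJ = -2 — fails.
Parity must change: odd → even — ok.
ΔL = 0, ±1 (not L=0↔0): L: 2 → 0, ΔL = -2 — fails.
Rule(s) violated: ΔL, ΔJ.

forbidden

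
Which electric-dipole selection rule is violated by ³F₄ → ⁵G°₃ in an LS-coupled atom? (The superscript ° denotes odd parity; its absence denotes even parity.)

the ΔS = 0 rule

Initial level: S=1, L=3, J=4, parity even. Final level: S=2, L=4, J=3, parity odd.
Parity must change: even → odd — ✓.
ΔS = 0: S: 1 → 2 — ✗.
ΔL = 0, ±1 (not L=0↔0): L: 3 → 4, ΔL = +1 — ✓.
ΔJ = 0, ±1 (not J=0↔0): J: 4 → 3, ΔJ = -1 — ✓.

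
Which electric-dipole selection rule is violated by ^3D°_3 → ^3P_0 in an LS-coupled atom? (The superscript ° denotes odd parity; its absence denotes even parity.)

the ΔJ = 0, ±1 rule

Parity must change: odd → even — ✓.
ΔS = 0: S: 1 → 1 — ✓.
ΔL = 0, ±1 (not L=0↔0): L: 2 → 1, ΔL = -1 — ✓.
ΔJ = 0, ±1 (not J=0↔0): J: 3 → 0, ΔJ = -3 — ✗.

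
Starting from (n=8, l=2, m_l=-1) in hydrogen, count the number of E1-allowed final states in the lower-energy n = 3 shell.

2

E1 requires Δl = ±1, so l_f ∈ {1, 3}; with 0 ≤ l_f ≤ n_f−1 = 2, the allowed l_f values are {1}.
For l_f = 1: m_f ∈ {m_i−1, m_i, m_i+1} ∩ [−1, 1] = {-1, 0} → 2 states.
Total: 2.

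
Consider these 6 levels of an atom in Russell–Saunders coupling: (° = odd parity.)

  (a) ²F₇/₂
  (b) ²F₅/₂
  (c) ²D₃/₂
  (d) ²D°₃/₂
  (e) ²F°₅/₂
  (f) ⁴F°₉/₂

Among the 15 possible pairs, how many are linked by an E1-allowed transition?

(a)–(b): forbidden (parity).
(a)–(c): forbidden (parity, ΔJ).
(a)–(d): forbidden (ΔJ).
(a)–(e): allowed.
(a)–(f): forbidden (ΔS).
(b)–(c): forbidden (parity).
(b)–(d): allowed.
(b)–(e): allowed.
(b)–(f): forbidden (ΔS, ΔJ).
(c)–(d): allowed.
(c)–(e): allowed.
(c)–(f): forbidden (ΔS, ΔJ).
(d)–(e): forbidden (parity).
(d)–(f): forbidden (parity, ΔS, ΔJ).
(e)–(f): forbidden (parity, ΔS, ΔJ).
Allowed pairs: 5 of 15.

5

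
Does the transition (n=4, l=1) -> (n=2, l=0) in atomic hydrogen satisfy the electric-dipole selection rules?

allowed

Δl = 0 − 1 = -1; the E1 rule Δl = ±1 is satisfied.
All E1 selection rules are satisfied.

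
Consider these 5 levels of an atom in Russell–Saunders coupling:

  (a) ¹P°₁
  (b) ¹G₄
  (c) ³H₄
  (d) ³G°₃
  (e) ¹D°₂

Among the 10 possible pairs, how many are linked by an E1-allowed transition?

1

(a)–(b): forbidden (ΔL, ΔJ).
(a)–(c): forbidden (ΔS, ΔL, ΔJ).
(a)–(d): forbidden (parity, ΔS, ΔL, ΔJ).
(a)–(e): forbidden (parity).
(b)–(c): forbidden (parity, ΔS).
(b)–(d): forbidden (ΔS).
(b)–(e): forbidden (ΔL, ΔJ).
(c)–(d): allowed.
(c)–(e): forbidden (ΔS, ΔL, ΔJ).
(d)–(e): forbidden (parity, ΔS, ΔL).
Allowed pairs: 1 of 10.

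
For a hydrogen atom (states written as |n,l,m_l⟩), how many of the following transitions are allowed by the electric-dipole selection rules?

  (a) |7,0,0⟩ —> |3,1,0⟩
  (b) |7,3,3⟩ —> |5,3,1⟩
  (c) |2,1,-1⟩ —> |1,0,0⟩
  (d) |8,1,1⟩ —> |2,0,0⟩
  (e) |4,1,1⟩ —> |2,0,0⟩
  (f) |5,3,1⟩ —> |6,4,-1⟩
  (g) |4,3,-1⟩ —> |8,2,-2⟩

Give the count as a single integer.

(a) allowed
(b) forbidden — Δl = +0 (E1 requires Δl = ±1); Δm_l = -2 (E1 requires Δm_l = 0, ±1)
(c) allowed
(d) allowed
(e) allowed
(f) forbidden — Δm_l = -2 (E1 requires Δm_l = 0, ±1)
(g) allowed
Total allowed: 5 of 7.

5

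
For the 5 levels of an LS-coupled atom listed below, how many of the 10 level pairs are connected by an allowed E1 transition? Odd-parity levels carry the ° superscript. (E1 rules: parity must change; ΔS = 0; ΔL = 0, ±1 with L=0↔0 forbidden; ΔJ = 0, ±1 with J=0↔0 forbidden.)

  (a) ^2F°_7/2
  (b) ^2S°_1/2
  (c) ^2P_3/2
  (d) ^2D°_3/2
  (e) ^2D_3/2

(a)–(b): forbidden (parity, ΔL, ΔJ).
(a)–(c): forbidden (ΔL, ΔJ).
(a)–(d): forbidden (parity, ΔJ).
(a)–(e): forbidden (ΔJ).
(b)–(c): allowed.
(b)–(d): forbidden (parity, ΔL).
(b)–(e): forbidden (ΔL).
(c)–(d): allowed.
(c)–(e): forbidden (parity).
(d)–(e): allowed.
Allowed pairs: 3 of 10.

3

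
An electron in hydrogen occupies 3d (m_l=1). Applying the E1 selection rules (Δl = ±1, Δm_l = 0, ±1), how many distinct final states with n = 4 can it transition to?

5

E1 requires Δl = ±1, so l_f ∈ {1, 3}; with 0 ≤ l_f ≤ n_f−1 = 3, the allowed l_f values are {1, 3}.
For l_f = 1: m_f ∈ {m_i−1, m_i, m_i+1} ∩ [−1, 1] = {0, 1} → 2 states.
For l_f = 3: m_f ∈ {m_i−1, m_i, m_i+1} ∩ [−3, 3] = {0, 1, 2} → 3 states.
Total: 5.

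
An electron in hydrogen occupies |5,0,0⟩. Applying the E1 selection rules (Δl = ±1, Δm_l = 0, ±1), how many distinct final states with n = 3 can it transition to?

3

E1 requires Δl = ±1, so l_f ∈ {-1, 1}; with 0 ≤ l_f ≤ n_f−1 = 2, the allowed l_f values are {1}.
For l_f = 1: m_f ∈ {m_i−1, m_i, m_i+1} ∩ [−1, 1] = {-1, 0, 1} → 3 states.
Total: 3.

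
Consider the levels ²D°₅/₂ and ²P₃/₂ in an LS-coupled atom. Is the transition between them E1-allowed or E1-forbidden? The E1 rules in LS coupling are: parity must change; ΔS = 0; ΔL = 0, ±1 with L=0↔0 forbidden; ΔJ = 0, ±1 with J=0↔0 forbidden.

allowed

Parity must change: odd → even — passes.
ΔL = 0, ±1 (not L=0↔0): L: 2 → 1, ΔL = -1 — passes.
ΔJ = 0, ±1 (not J=0↔0): J: 5/2 → 3/2, ΔJ = -1 — passes.
ΔS = 0: S: 1/2 → 1/2 — passes.
All four E1 rules are satisfied.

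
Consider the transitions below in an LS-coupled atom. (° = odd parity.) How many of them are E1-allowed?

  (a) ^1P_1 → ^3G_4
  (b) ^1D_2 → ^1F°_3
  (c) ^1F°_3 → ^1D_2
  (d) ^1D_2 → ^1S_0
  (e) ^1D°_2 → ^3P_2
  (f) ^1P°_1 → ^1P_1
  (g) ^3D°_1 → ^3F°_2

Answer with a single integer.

(a) forbidden (parity, ΔS, ΔL, ΔJ fail)
(b) allowed
(c) allowed
(d) forbidden (parity, ΔL, ΔJ fail)
(e) forbidden (ΔS fails)
(f) allowed
(g) forbidden (parity fails)
Total allowed: 3 of 7.

3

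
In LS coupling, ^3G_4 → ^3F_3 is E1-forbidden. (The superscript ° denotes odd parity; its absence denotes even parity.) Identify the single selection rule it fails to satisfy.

parity

Initial level: S=1, L=4, J=4, parity even. Final level: S=1, L=3, J=3, parity even.
Parity must change: even → even — fails.
ΔS = 0: S: 1 → 1 — ok.
ΔL = 0, ±1 (not L=0↔0): L: 4 → 3, ΔL = -1 — ok.
ΔJ = 0, ±1 (not J=0↔0): J: 4 → 3, ΔJ = -1 — ok.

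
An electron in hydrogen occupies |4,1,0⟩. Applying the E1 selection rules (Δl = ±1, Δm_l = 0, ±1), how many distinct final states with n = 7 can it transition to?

E1 requires Δl = ±1, so l_f ∈ {0, 2}; with 0 ≤ l_f ≤ n_f−1 = 6, the allowed l_f values are {0, 2}.
For l_f = 0: m_f ∈ {m_i−1, m_i, m_i+1} ∩ [−0, 0] = {0} → 1 state.
For l_f = 2: m_f ∈ {m_i−1, m_i, m_i+1} ∩ [−2, 2] = {-1, 0, 1} → 3 states.
Total: 4.

4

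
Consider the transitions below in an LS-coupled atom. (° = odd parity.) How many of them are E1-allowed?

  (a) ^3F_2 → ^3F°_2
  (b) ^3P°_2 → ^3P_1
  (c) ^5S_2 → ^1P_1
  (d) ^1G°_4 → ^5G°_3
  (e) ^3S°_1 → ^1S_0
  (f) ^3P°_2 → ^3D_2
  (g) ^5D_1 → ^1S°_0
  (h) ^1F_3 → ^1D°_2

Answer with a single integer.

4

(a) allowed
(b) allowed
(c) forbidden (parity, ΔS fail)
(d) forbidden (parity, ΔS fail)
(e) forbidden (ΔS, ΔL fail)
(f) allowed
(g) forbidden (ΔS, ΔL fail)
(h) allowed
Total allowed: 4 of 8.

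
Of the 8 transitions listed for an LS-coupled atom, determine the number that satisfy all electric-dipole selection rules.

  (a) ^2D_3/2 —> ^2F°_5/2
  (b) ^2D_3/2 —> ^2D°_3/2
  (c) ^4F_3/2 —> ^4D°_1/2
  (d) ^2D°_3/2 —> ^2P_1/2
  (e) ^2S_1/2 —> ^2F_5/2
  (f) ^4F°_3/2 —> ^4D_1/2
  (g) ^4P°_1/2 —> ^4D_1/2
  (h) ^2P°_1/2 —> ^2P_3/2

7

(a) allowed
(b) allowed
(c) allowed
(d) allowed
(e) forbidden (parity, ΔL, ΔJ fail)
(f) allowed
(g) allowed
(h) allowed
Total allowed: 7 of 8.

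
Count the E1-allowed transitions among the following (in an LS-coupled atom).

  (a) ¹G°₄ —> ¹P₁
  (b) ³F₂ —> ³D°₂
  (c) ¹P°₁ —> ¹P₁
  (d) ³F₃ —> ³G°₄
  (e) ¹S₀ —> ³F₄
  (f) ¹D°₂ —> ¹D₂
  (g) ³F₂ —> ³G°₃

(a) forbidden (ΔL, ΔJ fail)
(b) allowed
(c) allowed
(d) allowed
(e) forbidden (parity, ΔS, ΔL, ΔJ fail)
(f) allowed
(g) allowed
Total allowed: 5 of 7.

5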